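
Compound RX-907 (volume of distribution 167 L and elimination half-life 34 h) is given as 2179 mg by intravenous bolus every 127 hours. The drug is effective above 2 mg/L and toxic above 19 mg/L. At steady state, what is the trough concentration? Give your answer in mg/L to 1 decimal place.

1.1 mg/L

Over one 127-h interval, 127/34 ≈ 3.7353 half-lives elapse, leaving f ≈ 0.0751 of each dose.
At steady state, accumulation factor R = 1/(1 − e^(−kτ)) ≈ 1.0812.
Single-dose peak C₀ = D/Vd = 2179/167 ≈ 13.048 mg/L.
Cmax,ss = C₀/(1 − f) ≈ 13.048/0.9249 ≈ 14.107 mg/L.
One interval later, Cmin,ss = Cmax,ss·e^(−kτ) ≈ 14.107 × 0.0751 ≈ 1.059 mg/L.
Trough 1.1 mg/L vs MEC 2 mg/L: subtherapeutic.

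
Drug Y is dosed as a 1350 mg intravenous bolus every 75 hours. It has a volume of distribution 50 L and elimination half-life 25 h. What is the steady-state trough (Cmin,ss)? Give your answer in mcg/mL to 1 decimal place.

3.9 mcg/mL

The dosing interval is 3 half-lives, so f = 2^(−3) = 0.125.
At steady state, R = 1/(1 − 0.125) = 8/7.
Single-dose peak C₀ = D/Vd = 1350/50 = 27 mcg/mL.
Steady-state peak Cmax,ss = C₀·R = 27 × 8/7 ≈ 30.857 mcg/mL.
Steady-state trough Cmin,ss = Cmax,ss·f ≈ 30.857 × 0.125 ≈ 3.857 mcg/mL.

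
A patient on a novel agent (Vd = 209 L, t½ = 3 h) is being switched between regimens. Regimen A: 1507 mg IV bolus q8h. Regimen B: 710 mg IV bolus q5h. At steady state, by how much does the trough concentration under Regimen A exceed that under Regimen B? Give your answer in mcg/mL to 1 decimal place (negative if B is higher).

Regimen A: f = (1/2)^(8/3) ≈ 0.1575; Cmin,ss = (1507/209)·f/(1−f) ≈ 1.348 mcg/mL.
Regimen B: f = (1/2)^(5/3) ≈ 0.3150; Cmin,ss = (710/209)·f/(1−f) ≈ 1.562 mcg/mL.
Difference ≈ 1.348 − 1.562 ≈ -0.214 mcg/mL.

-0.2 mcg/mL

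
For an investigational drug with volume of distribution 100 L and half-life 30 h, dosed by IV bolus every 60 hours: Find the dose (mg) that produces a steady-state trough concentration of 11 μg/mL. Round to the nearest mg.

τ/t½ = 60/30 ≈ 2, so f = (1/2)^(60/30) ≈ 0.250000.
Cmin,ss = (D/Vd)·f/(1−f), so D = Cmin,ss·Vd·(1−f)/f.
D = 11 × 100 × (1−f)/f ≈ 11 × 100 × 3.00000 ≈ 3300.00 mg.

3300 mg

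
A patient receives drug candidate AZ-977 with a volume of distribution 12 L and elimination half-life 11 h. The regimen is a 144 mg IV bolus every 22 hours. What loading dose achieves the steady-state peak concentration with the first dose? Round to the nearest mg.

f = (1/2)^(22/11) ≈ 0.250000; accumulation ratio R = 1/(1−f) ≈ 1.33333.
Loading dose to hit Cmax,ss on first dose: D_load = D_maint·R ≈ 144 × 1.33333 ≈ 192.00 mg.

192 mg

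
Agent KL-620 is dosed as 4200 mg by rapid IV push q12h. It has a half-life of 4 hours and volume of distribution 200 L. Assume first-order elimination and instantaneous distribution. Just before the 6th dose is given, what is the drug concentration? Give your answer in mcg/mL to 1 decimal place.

3.0 mcg/mL

f = (1/2)^(τ/t½) = (1/2)^(12/4) ≈ 0.1250.
C₀ = D/Vd = 4200/200 ≈ 21.000 mcg/mL.
Before the 6th dose, 5 doses have been given. Superposition: Cmin = C₀·(f + f² + … + f^5).
≈ 21.000 × (0.1250 + 0.0156 + 0.0020 + 0.0002 + 0.0000) ≈ 21.000 × 0.1428 ≈ 2.999 mcg/mL.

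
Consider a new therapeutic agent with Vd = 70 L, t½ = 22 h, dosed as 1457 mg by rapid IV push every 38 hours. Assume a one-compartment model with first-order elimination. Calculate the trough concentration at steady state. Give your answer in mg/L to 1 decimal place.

9.0 mg/L

k = ln2/t½ = ln2/22 ≈ 0.031507 h⁻¹; fraction remaining f = e^(−kτ) = e^(−0.031507×38) ≈ 0.3020.
Single-dose peak C₀ = D/Vd = 1457/70 ≈ 20.814 mg/L.
Steady-state trough Cmin,ss = C₀·f/(1−f) ≈ 20.814 × 0.3020/0.6980 ≈ 9.005 mg/L.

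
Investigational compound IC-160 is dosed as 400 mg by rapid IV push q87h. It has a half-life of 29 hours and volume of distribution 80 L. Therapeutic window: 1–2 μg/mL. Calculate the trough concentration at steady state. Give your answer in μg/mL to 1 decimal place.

τ = 87 h = 3 half-lives, so f = (1/2)^3 = 0.125.
At steady state, R = 1/(1 − 0.125) = 8/7.
Single-dose peak C₀ = D/Vd = 400/80 = 5 μg/mL.
Steady-state peak Cmax,ss = C₀·R = 5 × 8/7 ≈ 5.714 μg/mL.
Steady-state trough Cmin,ss = Cmax,ss·f ≈ 5.714 × 0.125 ≈ 0.714 μg/mL.
Trough 0.7 μg/mL vs MEC 1 μg/mL: subtherapeutic.

0.7 μg/mL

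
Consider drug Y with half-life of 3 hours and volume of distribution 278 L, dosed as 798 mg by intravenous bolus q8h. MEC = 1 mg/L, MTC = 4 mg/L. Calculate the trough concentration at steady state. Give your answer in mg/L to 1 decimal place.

0.5 mg/L

k = ln2/t½ = ln2/3 ≈ 0.231049 h⁻¹; fraction remaining f = e^(−kτ) = e^(−0.231049×8) ≈ 0.1575.
Accumulation ratio R = 1/(1 − f) ≈ 1/0.8425 ≈ 1.1869.
Each bolus raises the concentration by D/Vd = 798/278 ≈ 2.871 mg/L.
Cmax,ss = C₀/(1 − f) ≈ 2.871/0.8425 ≈ 3.408 mg/L.
Steady-state trough Cmin,ss = Cmax,ss·f ≈ 3.408 × 0.1575 ≈ 0.537 mg/L.
Trough 0.5 mg/L vs MEC 1 mg/L: subtherapeutic.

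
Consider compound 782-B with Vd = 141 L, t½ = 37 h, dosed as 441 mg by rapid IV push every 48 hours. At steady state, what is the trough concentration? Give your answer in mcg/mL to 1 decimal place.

2.1 mcg/mL

k = ln2/t½ = ln2/37 ≈ 0.018734 h⁻¹; fraction remaining f = e^(−kτ) = e^(−0.018734×48) ≈ 0.4069.
At steady state, accumulation factor R = 1/(1 − e^(−kτ)) ≈ 1.6861.
Each bolus raises the concentration by D/Vd = 441/141 ≈ 3.128 mcg/mL.
Steady-state peak Cmax,ss = C₀·R ≈ 3.128 × 1.6861 ≈ 5.274 mcg/mL.
One interval later, Cmin,ss = Cmax,ss·e^(−kτ) ≈ 5.274 × 0.4069 ≈ 2.146 mcg/mL.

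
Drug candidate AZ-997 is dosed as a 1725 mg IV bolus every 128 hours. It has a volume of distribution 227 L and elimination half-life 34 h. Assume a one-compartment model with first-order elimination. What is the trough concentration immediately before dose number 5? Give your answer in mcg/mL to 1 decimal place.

f = (1/2)^(τ/t½) = (1/2)^(128/34) ≈ 0.0736.
C₀ = D/Vd = 1725/227 ≈ 7.599 mcg/mL.
Before the 5th dose, 4 doses have been given. Superposition: Cmin = C₀·(f + f² + … + f^4).
≈ 7.599 × (0.0736 + 0.0054 + 0.0004 + 0.0000) ≈ 7.599 × 0.0794 ≈ 0.603 mcg/mL.

0.6 mcg/mL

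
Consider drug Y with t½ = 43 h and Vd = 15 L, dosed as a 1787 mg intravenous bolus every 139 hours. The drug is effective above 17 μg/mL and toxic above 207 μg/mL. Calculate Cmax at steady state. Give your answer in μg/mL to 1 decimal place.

133.3 μg/mL

τ/t½ = 139/43 ≈ 3.2326, so fraction remaining f = (1/2)^(139/43) ≈ 0.1064.
Accumulation ratio R = 1/(1 − f) ≈ 1/0.8936 ≈ 1.1191.
Single-dose peak C₀ = D/Vd = 1787/15 ≈ 119.133 μg/mL.
Cmax,ss = C₀/(1 − f) ≈ 119.133/0.8936 ≈ 133.318 μg/mL.
Peak 133.3 μg/mL vs MTC 207 μg/mL: below toxic threshold.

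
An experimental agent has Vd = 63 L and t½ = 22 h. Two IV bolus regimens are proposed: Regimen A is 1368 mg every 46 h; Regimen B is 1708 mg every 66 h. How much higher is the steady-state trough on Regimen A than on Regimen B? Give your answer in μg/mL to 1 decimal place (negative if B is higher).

Regimen A: f = (1/2)^(46/22) ≈ 0.2347; Cmin,ss = (1368/63)·f/(1−f) ≈ 6.659 μg/mL.
Regimen B: f = (1/2)^(66/22) ≈ 0.1250; Cmin,ss = (1708/63)·f/(1−f) ≈ 3.873 μg/mL.
Difference ≈ 6.659 − 3.873 ≈ 2.786 μg/mL.

2.8 μg/mL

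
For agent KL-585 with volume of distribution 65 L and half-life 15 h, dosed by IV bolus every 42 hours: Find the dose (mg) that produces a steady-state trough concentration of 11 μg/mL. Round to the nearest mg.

τ/t½ = 42/15 ≈ 2.8, so f = (1/2)^(42/15) ≈ 0.143587.
Cmin,ss = (D/Vd)·f/(1−f), so D = Cmin,ss·Vd·(1−f)/f.
D = 11 × 65 × (1−f)/f ≈ 11 × 65 × 5.96442 ≈ 4264.56 mg.

4265 mg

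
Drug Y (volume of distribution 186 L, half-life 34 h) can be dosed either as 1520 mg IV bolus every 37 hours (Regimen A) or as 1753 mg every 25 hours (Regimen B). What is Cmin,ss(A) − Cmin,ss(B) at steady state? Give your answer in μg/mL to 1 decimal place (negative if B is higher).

-6.9 μg/mL

Regimen A: f = (1/2)^(37/34) ≈ 0.4703; Cmin,ss = (1520/186)·f/(1−f) ≈ 7.256 μg/mL.
Regimen B: f = (1/2)^(25/34) ≈ 0.6007; Cmin,ss = (1753/186)·f/(1−f) ≈ 14.178 μg/mL.
Difference ≈ 7.256 − 14.178 ≈ -6.922 μg/mL.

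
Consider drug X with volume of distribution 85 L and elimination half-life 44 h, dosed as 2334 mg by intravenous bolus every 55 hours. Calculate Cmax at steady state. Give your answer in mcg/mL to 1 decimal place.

τ/t½ = 55/44 ≈ 1.25, so fraction remaining f = (1/2)^(55/44) ≈ 0.4204.
Accumulation ratio R = 1/(1 − f) ≈ 1/0.5796 ≈ 1.7253.
Single-dose peak C₀ = D/Vd = 2334/85 ≈ 27.459 mcg/mL.
Cmax,ss = C₀/(1 − f) ≈ 27.459/0.5796 ≈ 47.376 mcg/mL.

47.4 mcg/mL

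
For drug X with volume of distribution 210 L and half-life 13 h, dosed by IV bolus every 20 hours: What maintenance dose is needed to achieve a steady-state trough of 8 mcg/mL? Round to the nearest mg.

τ/t½ = 20/13 ≈ 1.5385, so f = (1/2)^(20/13) ≈ 0.344252.
Cmin,ss = (D/Vd)·f/(1−f), so D = Cmin,ss·Vd·(1−f)/f.
D = 8 × 210 × (1−f)/f ≈ 8 × 210 × 1.90485 ≈ 3200.15 mg.

3200 mg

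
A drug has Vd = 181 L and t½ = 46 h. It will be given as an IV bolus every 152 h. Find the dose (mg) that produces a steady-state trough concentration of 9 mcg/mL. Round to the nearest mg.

14464 mg

τ/t½ = 152/46 ≈ 3.3043, so f = (1/2)^(152/46) ≈ 0.101226.
Cmin,ss = (D/Vd)·f/(1−f), so D = Cmin,ss·Vd·(1−f)/f.
D = 9 × 181 × (1−f)/f ≈ 9 × 181 × 8.87888 ≈ 14463.70 mg.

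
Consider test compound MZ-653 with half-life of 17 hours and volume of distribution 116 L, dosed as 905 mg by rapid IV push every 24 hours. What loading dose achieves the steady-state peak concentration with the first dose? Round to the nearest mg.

f = (1/2)^(24/17) ≈ 0.375852; accumulation ratio R = 1/(1−f) ≈ 1.60218.
Loading dose to hit Cmax,ss on first dose: D_load = D_maint·R ≈ 905 × 1.60218 ≈ 1449.97 mg.

1450 mg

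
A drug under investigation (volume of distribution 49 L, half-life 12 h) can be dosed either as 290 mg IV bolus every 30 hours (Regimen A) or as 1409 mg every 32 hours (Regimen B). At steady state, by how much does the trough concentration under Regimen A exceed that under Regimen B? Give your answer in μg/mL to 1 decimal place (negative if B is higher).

-4.1 μg/mL

Regimen A: f = (1/2)^(30/12) ≈ 0.1768; Cmin,ss = (290/49)·f/(1−f) ≈ 1.271 μg/mL.
Regimen B: f = (1/2)^(32/12) ≈ 0.1575; Cmin,ss = (1409/49)·f/(1−f) ≈ 5.376 μg/mL.
Difference ≈ 1.271 − 5.376 ≈ -4.105 μg/mL.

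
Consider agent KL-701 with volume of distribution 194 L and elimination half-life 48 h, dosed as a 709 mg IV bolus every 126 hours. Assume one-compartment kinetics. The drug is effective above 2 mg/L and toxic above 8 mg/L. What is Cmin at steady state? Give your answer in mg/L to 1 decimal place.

τ/t½ = 126/48 ≈ 2.625, so fraction remaining f = (1/2)^(126/48) ≈ 0.1621.
Single-dose peak C₀ = D/Vd = 709/194 ≈ 3.655 mg/L.
Steady-state trough Cmin,ss = C₀·f/(1−f) ≈ 3.655 × 0.1621/0.8379 ≈ 0.707 mg/L.
Trough 0.7 mg/L vs MEC 2 mg/L: subtherapeutic.

0.7 mg/L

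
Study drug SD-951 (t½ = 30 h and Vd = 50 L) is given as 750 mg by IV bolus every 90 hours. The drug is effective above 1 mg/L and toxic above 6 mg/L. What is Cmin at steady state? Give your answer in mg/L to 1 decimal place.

The dosing interval is 3 half-lives, so f = 2^(−3) = 0.125.
At steady state, R = 1/(1 − 0.125) = 8/7.
Single-dose peak C₀ = D/Vd = 750/50 = 15 mg/L.
Steady-state peak Cmax,ss = C₀·R = 15 × 8/7 ≈ 17.143 mg/L.
Steady-state trough Cmin,ss = Cmax,ss·f ≈ 17.143 × 0.125 ≈ 2.143 mg/L.
Trough 2.1 mg/L vs MEC 1 mg/L: adequate.

2.1 mg/L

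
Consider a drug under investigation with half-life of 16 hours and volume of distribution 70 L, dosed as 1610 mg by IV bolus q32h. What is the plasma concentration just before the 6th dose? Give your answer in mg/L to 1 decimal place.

7.7 mg/L

f = (1/2)^(τ/t½) = (1/2)^(32/16) ≈ 0.2500.
C₀ = D/Vd = 1610/70 ≈ 23.000 mg/L.
Before the 6th dose, 5 doses have been given. Superposition: Cmin = C₀·(f + f² + … + f^5).
≈ 23.000 × (0.2500 + 0.0625 + 0.0156 + 0.0039 + 0.0010) ≈ 23.000 × 0.3330 ≈ 7.659 mg/L.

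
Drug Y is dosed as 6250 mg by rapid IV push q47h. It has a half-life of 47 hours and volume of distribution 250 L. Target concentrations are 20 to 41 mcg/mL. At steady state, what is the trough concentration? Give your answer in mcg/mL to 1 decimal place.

The dosing interval is 1 half-life, so f = 2^(−1) = 0.5.
At steady state, R = 1/(1 − 0.5) = 2/1.
Single-dose peak C₀ = D/Vd = 6250/250 = 25 mcg/mL.
Steady-state peak Cmax,ss = C₀·R = 25 × 2/1 ≈ 50.000 mcg/mL.
Steady-state trough Cmin,ss = Cmax,ss·f ≈ 50.000 × 0.5 ≈ 25.000 mcg/mL.
Trough 25.0 mcg/mL vs MEC 20 mcg/mL: adequate.

25.0 mcg/mL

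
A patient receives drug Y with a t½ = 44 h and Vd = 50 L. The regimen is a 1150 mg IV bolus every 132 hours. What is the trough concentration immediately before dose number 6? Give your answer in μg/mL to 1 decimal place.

3.3 μg/mL

f = (1/2)^(τ/t½) = (1/2)^(132/44) ≈ 0.1250.
C₀ = D/Vd = 1150/50 ≈ 23.000 μg/mL.
Before the 6th dose, 5 doses have been given. Superposition: Cmin = C₀·(f + f² + … + f^5).
≈ 23.000 × (0.1250 + 0.0156 + 0.0020 + 0.0002 + 0.0000) ≈ 23.000 × 0.1428 ≈ 3.284 μg/mL.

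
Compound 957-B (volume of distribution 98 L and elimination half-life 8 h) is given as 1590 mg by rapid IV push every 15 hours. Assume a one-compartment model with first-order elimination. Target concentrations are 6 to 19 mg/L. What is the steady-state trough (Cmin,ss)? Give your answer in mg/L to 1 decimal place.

τ/t½ = 15/8 ≈ 1.875, so fraction remaining f = (1/2)^(15/8) ≈ 0.2726.
At steady state, accumulation factor R = 1/(1 − e^(−kτ)) ≈ 1.3748.
Each bolus raises the concentration by D/Vd = 1590/98 ≈ 16.224 mg/L.
Steady-state peak Cmax,ss = C₀·R ≈ 16.224 × 1.3748 ≈ 22.305 mg/L.
Steady-state trough Cmin,ss = Cmax,ss·f ≈ 22.305 × 0.2726 ≈ 6.080 mg/L.
Trough 6.1 mg/L vs MEC 6 mg/L: adequate.

6.1 mg/L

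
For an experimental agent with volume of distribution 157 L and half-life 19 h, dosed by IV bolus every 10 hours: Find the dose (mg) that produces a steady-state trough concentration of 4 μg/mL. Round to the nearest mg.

τ/t½ = 10/19 ≈ 0.52632, so f = (1/2)^(10/19) ≈ 0.694326.
Cmin,ss = (D/Vd)·f/(1−f), so D = Cmin,ss·Vd·(1−f)/f.
D = 4 × 157 × (1−f)/f ≈ 4 × 157 × 0.44025 ≈ 276.48 mg.

276 mg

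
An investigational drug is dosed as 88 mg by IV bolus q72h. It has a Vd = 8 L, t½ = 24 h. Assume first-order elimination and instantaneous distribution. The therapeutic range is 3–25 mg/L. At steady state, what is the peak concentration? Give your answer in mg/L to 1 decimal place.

12.6 mg/L

The dosing interval is 3 half-lives, so f = 2^(−3) = 0.125.
Accumulation ratio R = 1/(1 − f) = 1/0.875 = 8/7.
Single-dose peak C₀ = D/Vd = 88/8 = 11 mg/L.
Steady-state peak Cmax,ss = C₀·R = 11 × 8/7 ≈ 12.571 mg/L.
Peak 12.6 mg/L vs MTC 25 mg/L: below toxic threshold.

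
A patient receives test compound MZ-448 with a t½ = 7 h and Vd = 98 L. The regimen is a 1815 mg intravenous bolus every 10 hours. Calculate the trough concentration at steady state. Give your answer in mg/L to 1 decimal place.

10.9 mg/L

k = ln2/t½ = ln2/7 ≈ 0.099021 h⁻¹; fraction remaining f = e^(−kτ) = e^(−0.099021×10) ≈ 0.3715.
At steady state, accumulation factor R = 1/(1 − e^(−kτ)) ≈ 1.5911.
Single-dose peak C₀ = D/Vd = 1815/98 ≈ 18.520 mg/L.
Steady-state peak Cmax,ss = C₀·R ≈ 18.520 × 1.5911 ≈ 29.467 mg/L.
Steady-state trough Cmin,ss = Cmax,ss·f ≈ 29.467 × 0.3715 ≈ 10.947 mg/L.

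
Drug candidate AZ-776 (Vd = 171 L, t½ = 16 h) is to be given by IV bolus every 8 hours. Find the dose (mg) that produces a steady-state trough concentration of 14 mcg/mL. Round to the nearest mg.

τ/t½ = 8/16 ≈ 0.5, so f = (1/2)^(8/16) ≈ 0.707107.
Cmin,ss = (D/Vd)·f/(1−f), so D = Cmin,ss·Vd·(1−f)/f.
D = 14 × 171 × (1−f)/f ≈ 14 × 171 × 0.41421 ≈ 991.62 mg.

992 mg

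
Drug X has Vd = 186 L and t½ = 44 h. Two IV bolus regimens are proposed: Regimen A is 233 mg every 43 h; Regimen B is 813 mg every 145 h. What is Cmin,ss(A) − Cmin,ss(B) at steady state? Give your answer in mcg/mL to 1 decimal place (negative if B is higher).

Regimen A: f = (1/2)^(43/44) ≈ 0.5079; Cmin,ss = (233/186)·f/(1−f) ≈ 1.293 mcg/mL.
Regimen B: f = (1/2)^(145/44) ≈ 0.1019; Cmin,ss = (813/186)·f/(1−f) ≈ 0.496 mcg/mL.
Difference ≈ 1.293 − 0.496 ≈ 0.797 mcg/mL.

0.8 mcg/mL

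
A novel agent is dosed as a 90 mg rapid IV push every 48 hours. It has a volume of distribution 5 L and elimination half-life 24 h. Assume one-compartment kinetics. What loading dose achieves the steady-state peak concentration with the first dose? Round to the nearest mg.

f = (1/2)^(48/24) ≈ 0.250000; accumulation ratio R = 1/(1−f) ≈ 1.33333.
Loading dose to hit Cmax,ss on first dose: D_load = D_maint·R ≈ 90 × 1.33333 ≈ 120.00 mg.

120 mg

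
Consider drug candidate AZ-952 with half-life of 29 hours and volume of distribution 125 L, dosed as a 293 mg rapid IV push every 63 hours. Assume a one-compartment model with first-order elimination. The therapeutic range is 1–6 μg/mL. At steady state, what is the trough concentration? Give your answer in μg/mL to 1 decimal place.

0.7 μg/mL

k = ln2/t½ = ln2/29 ≈ 0.023902 h⁻¹; fraction remaining f = e^(−kτ) = e^(−0.023902×63) ≈ 0.2218.
Accumulation ratio R = 1/(1 − f) ≈ 1/0.7782 ≈ 1.2850.
Each bolus raises the concentration by D/Vd = 293/125 ≈ 2.344 μg/mL.
Cmax,ss = C₀/(1 − f) ≈ 2.344/0.7782 ≈ 3.012 μg/mL.
One interval later, Cmin,ss = Cmax,ss·e^(−kτ) ≈ 3.012 × 0.2218 ≈ 0.668 μg/mL.
Trough 0.7 μg/mL vs MEC 1 μg/mL: subtherapeutic.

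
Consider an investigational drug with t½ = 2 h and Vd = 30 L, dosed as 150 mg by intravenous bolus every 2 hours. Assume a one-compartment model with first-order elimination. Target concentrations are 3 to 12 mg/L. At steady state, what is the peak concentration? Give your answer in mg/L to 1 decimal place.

10.0 mg/L

The dosing interval is 1 half-life, so f = 2^(−1) = 0.5.
Accumulation ratio R = 1/(1 − f) = 1/0.5 = 2/1.
Single-dose peak C₀ = D/Vd = 150/30 = 5 mg/L.
Steady-state peak Cmax,ss = C₀·R = 5 × 2/1 ≈ 10.000 mg/L.
Peak 10.0 mg/L vs MTC 12 mg/L: below toxic threshold.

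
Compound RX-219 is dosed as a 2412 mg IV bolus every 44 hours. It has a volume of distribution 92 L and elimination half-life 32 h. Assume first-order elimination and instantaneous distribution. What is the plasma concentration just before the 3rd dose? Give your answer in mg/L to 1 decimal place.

f = (1/2)^(τ/t½) = (1/2)^(44/32) ≈ 0.3856.
C₀ = D/Vd = 2412/92 ≈ 26.217 mg/L.
Before the 3rd dose, 2 doses have been given. Superposition: Cmin = C₀·(f + f²).
≈ 26.217 × (0.3856 + 0.1487) ≈ 26.217 × 0.5343 ≈ 14.008 mg/L.

14.0 mg/L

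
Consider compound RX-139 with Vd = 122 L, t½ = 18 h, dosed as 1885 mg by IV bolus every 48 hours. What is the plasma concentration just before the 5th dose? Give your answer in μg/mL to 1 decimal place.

f = (1/2)^(τ/t½) = (1/2)^(48/18) ≈ 0.1575.
C₀ = D/Vd = 1885/122 ≈ 15.451 μg/mL.
Before the 5th dose, 4 doses have been given. Superposition: Cmin = C₀·(f + f² + … + f^4).
≈ 15.451 × (0.1575 + 0.0248 + 0.0039 + 0.0006) ≈ 15.451 × 0.1868 ≈ 2.886 μg/mL.

2.9 μg/mL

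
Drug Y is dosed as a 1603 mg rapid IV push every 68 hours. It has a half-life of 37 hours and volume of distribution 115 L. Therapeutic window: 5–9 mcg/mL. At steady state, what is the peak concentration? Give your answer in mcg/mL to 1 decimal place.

19.4 mcg/mL

τ/t½ = 68/37 ≈ 1.8378, so fraction remaining f = (1/2)^(68/37) ≈ 0.2797.
At steady state, accumulation factor R = 1/(1 − e^(−kτ)) ≈ 1.3883.
Each bolus raises the concentration by D/Vd = 1603/115 ≈ 13.939 mcg/mL.
Steady-state peak Cmax,ss = C₀·R ≈ 13.939 × 1.3883 ≈ 19.352 mcg/mL.
Peak 19.4 mcg/mL vs MTC 9 mcg/mL: exceeds toxic threshold.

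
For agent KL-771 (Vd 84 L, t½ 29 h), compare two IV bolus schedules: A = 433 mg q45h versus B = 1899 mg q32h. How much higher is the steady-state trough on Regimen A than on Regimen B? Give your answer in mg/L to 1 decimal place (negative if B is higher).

-17.0 mg/L

Regimen A: f = (1/2)^(45/29) ≈ 0.3411; Cmin,ss = (433/84)·f/(1−f) ≈ 2.669 mg/L.
Regimen B: f = (1/2)^(32/29) ≈ 0.4654; Cmin,ss = (1899/84)·f/(1−f) ≈ 19.681 mg/L.
Difference ≈ 2.669 − 19.681 ≈ -17.012 mg/L.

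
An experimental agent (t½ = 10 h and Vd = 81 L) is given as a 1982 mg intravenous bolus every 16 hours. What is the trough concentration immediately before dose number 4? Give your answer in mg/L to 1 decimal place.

11.6 mg/L

f = (1/2)^(τ/t½) = (1/2)^(16/10) ≈ 0.3299.
C₀ = D/Vd = 1982/81 ≈ 24.469 mg/L.
Before the 4th dose, 3 doses have been given. Superposition: Cmin = C₀·(f + f² + … + f^3).
≈ 24.469 × (0.3299 + 0.1088 + 0.0359) ≈ 24.469 × 0.4746 ≈ 11.613 mg/L.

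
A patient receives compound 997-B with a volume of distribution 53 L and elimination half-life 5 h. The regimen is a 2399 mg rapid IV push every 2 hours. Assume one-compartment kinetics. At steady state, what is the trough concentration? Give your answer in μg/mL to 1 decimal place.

k = ln2/t½ = ln2/5 ≈ 0.138629 h⁻¹; fraction remaining f = e^(−kτ) = e^(−0.138629×2) ≈ 0.7579.
Accumulation ratio R = 1/(1 − f) ≈ 1/0.2421 ≈ 4.1305.
Each bolus raises the concentration by D/Vd = 2399/53 ≈ 45.264 μg/mL.
Cmax,ss = C₀/(1 − f) ≈ 45.264/0.2421 ≈ 186.964 μg/mL.
Steady-state trough Cmin,ss = Cmax,ss·f ≈ 186.964 × 0.7579 ≈ 141.700 μg/mL.

141.7 μg/mL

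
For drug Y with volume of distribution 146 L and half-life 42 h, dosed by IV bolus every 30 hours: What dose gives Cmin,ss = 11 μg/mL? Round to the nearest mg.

1029 mg

τ/t½ = 30/42 ≈ 0.71429, so f = (1/2)^(30/42) ≈ 0.609507.
Cmin,ss = (D/Vd)·f/(1−f), so D = Cmin,ss·Vd·(1−f)/f.
D = 11 × 146 × (1−f)/f ≈ 11 × 146 × 0.64067 ≈ 1028.92 mg.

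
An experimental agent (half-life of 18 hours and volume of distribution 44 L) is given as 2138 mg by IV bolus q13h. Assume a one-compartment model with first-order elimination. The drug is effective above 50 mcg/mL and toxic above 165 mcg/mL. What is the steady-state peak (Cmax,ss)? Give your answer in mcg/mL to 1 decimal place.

123.4 mcg/mL

τ/t½ = 13/18 ≈ 0.72222, so fraction remaining f = (1/2)^(13/18) ≈ 0.6062.
At steady state, accumulation factor R = 1/(1 − e^(−kτ)) ≈ 2.5394.
Each bolus raises the concentration by D/Vd = 2138/44 ≈ 48.591 mcg/mL.
Cmax,ss = C₀/(1 − f) ≈ 48.591/0.3938 ≈ 123.390 mcg/mL.
Peak 123.4 mcg/mL vs MTC 165 mcg/mL: below toxic threshold.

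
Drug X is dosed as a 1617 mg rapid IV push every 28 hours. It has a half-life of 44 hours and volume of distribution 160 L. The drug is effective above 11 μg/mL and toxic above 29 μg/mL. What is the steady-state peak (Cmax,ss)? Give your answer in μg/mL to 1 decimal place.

Over one 28-h interval, 28/44 ≈ 0.63636 half-lives elapse, leaving f ≈ 0.6433 of each dose.
At steady state, accumulation factor R = 1/(1 − e^(−kτ)) ≈ 2.8035.
Single-dose peak C₀ = D/Vd = 1617/160 ≈ 10.106 μg/mL.
Steady-state peak Cmax,ss = C₀·R ≈ 10.106 × 2.8035 ≈ 28.332 μg/mL.
Peak 28.3 μg/mL vs MTC 29 μg/mL: below toxic threshold.

28.3 μg/mL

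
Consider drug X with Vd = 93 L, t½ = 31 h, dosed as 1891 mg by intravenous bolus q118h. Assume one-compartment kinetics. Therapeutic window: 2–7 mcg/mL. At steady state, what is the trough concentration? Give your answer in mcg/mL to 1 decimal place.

k = ln2/t½ = ln2/31 ≈ 0.022360 h⁻¹; fraction remaining f = e^(−kτ) = e^(−0.022360×118) ≈ 0.0715.
Single-dose peak C₀ = D/Vd = 1891/93 ≈ 20.333 mcg/mL.
Steady-state trough Cmin,ss = C₀·f/(1−f) ≈ 20.333 × 0.0715/0.9285 ≈ 1.566 mcg/mL.
Trough 1.6 mcg/mL vs MEC 2 mcg/mL: subtherapeutic.

1.6 mcg/mL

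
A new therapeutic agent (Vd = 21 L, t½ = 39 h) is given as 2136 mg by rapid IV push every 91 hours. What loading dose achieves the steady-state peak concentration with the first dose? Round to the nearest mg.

f = (1/2)^(91/39) ≈ 0.198425; accumulation ratio R = 1/(1−f) ≈ 1.24754.
Loading dose to hit Cmax,ss on first dose: D_load = D_maint·R ≈ 2136 × 1.24754 ≈ 2664.75 mg.

2665 mg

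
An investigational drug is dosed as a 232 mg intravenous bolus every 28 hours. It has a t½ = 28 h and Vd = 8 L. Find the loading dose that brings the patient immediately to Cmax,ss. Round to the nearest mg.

f = (1/2)^(28/28) ≈ 0.500000; accumulation ratio R = 1/(1−f) ≈ 2.00000.
Loading dose to hit Cmax,ss on first dose: D_load = D_maint·R ≈ 232 × 2.00000 ≈ 464.00 mg.

464 mg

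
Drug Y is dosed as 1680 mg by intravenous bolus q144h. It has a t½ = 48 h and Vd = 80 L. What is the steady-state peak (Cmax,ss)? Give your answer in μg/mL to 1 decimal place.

24.0 μg/mL

τ = 144 h = 3 half-lives, so f = (1/2)^3 = 0.125.
Accumulation ratio R = 1/(1 − f) = 1/0.875 = 8/7.
Single-dose peak C₀ = D/Vd = 1680/80 = 21 μg/mL.
Steady-state peak Cmax,ss = C₀·R = 21 × 8/7 ≈ 24.000 μg/mL.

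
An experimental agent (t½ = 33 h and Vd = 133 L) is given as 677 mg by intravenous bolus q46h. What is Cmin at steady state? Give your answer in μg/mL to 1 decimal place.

k = ln2/t½ = ln2/33 ≈ 0.021004 h⁻¹; fraction remaining f = e^(−kτ) = e^(−0.021004×46) ≈ 0.3805.
At steady state, accumulation factor R = 1/(1 − e^(−kτ)) ≈ 1.6142.
Each bolus raises the concentration by D/Vd = 677/133 ≈ 5.090 μg/mL.
Cmax,ss = C₀/(1 − f) ≈ 5.090/0.6195 ≈ 8.216 μg/mL.
Steady-state trough Cmin,ss = Cmax,ss·f ≈ 8.216 × 0.3805 ≈ 3.126 μg/mL.

3.1 μg/mL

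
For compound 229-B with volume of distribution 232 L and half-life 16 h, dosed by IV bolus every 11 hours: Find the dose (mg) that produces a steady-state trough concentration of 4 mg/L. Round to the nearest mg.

τ/t½ = 11/16 ≈ 0.6875, so f = (1/2)^(11/16) ≈ 0.620929.
Cmin,ss = (D/Vd)·f/(1−f), so D = Cmin,ss·Vd·(1−f)/f.
D = 4 × 232 × (1−f)/f ≈ 4 × 232 × 0.61049 ≈ 566.53 mg.

567 mg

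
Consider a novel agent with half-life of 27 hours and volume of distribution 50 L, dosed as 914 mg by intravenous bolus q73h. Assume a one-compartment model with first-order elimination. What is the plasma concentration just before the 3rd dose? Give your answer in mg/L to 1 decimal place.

f = (1/2)^(τ/t½) = (1/2)^(73/27) ≈ 0.1535.
C₀ = D/Vd = 914/50 ≈ 18.280 mg/L.
Before the 3rd dose, 2 doses have been given. Superposition: Cmin = C₀·(f + f²).
≈ 18.280 × (0.1535 + 0.0236) ≈ 18.280 × 0.1771 ≈ 3.237 mg/L.

3.2 mg/L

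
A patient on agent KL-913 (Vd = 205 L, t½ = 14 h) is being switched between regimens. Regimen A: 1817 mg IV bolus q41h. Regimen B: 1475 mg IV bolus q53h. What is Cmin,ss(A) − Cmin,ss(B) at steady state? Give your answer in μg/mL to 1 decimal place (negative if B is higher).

0.8 μg/mL

Regimen A: f = (1/2)^(41/14) ≈ 0.1313; Cmin,ss = (1817/205)·f/(1−f) ≈ 1.340 μg/mL.
Regimen B: f = (1/2)^(53/14) ≈ 0.0725; Cmin,ss = (1475/205)·f/(1−f) ≈ 0.562 μg/mL.
Difference ≈ 1.340 − 0.562 ≈ 0.778 μg/mL.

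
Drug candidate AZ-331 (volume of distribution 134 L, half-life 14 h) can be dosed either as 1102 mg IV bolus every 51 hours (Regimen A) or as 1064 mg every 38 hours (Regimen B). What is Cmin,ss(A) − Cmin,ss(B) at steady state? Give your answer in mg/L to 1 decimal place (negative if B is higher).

Regimen A: f = (1/2)^(51/14) ≈ 0.0801; Cmin,ss = (1102/134)·f/(1−f) ≈ 0.716 mg/L.
Regimen B: f = (1/2)^(38/14) ≈ 0.1524; Cmin,ss = (1064/134)·f/(1−f) ≈ 1.428 mg/L.
Difference ≈ 0.716 − 1.428 ≈ -0.712 mg/L.

-0.7 mg/L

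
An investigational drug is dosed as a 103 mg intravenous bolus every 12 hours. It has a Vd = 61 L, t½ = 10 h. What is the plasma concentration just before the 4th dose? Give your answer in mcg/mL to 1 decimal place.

1.2 mcg/mL

f = (1/2)^(τ/t½) = (1/2)^(12/10) ≈ 0.4353.
C₀ = D/Vd = 103/61 ≈ 1.689 mcg/mL.
Before the 4th dose, 3 doses have been given. Superposition: Cmin = C₀·(f + f² + … + f^3).
≈ 1.689 × (0.4353 + 0.1895 + 0.0825) ≈ 1.689 × 0.7073 ≈ 1.195 mcg/mL.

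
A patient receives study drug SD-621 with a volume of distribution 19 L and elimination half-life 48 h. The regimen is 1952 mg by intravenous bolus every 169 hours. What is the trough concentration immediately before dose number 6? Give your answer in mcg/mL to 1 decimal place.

9.8 mcg/mL

f = (1/2)^(τ/t½) = (1/2)^(169/48) ≈ 0.0871.
C₀ = D/Vd = 1952/19 ≈ 102.737 mcg/mL.
Before the 6th dose, 5 doses have been given. Superposition: Cmin = C₀·(f + f² + … + f^5).
≈ 102.737 × (0.0871 + 0.0076 + 0.0007 + 0.0001 + 0.0000) ≈ 102.737 × 0.0955 ≈ 9.811 mcg/mL.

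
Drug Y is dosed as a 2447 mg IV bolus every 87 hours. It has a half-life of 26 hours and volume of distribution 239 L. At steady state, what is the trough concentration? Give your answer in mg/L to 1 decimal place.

1.1 mg/L

Over one 87-h interval, 87/26 ≈ 3.3462 half-lives elapse, leaving f ≈ 0.0983 of each dose.
At steady state, accumulation factor R = 1/(1 − e^(−kτ)) ≈ 1.1090.
Single-dose peak C₀ = D/Vd = 2447/239 ≈ 10.238 mg/L.
Cmax,ss = C₀/(1 − f) ≈ 10.238/0.9017 ≈ 11.354 mg/L.
One interval later, Cmin,ss = Cmax,ss·e^(−kτ) ≈ 11.354 × 0.0983 ≈ 1.116 mg/L.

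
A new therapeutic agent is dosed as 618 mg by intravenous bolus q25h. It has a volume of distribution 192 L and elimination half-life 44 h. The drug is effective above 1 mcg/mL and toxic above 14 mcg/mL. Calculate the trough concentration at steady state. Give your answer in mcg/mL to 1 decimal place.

τ/t½ = 25/44 ≈ 0.56818, so fraction remaining f = (1/2)^(25/44) ≈ 0.6745.
Accumulation ratio R = 1/(1 − f) ≈ 1/0.3255 ≈ 3.0722.
Each bolus raises the concentration by D/Vd = 618/192 ≈ 3.219 mcg/mL.
Steady-state peak Cmax,ss = C₀·R ≈ 3.219 × 3.0722 ≈ 9.889 mcg/mL.
One interval later, Cmin,ss = Cmax,ss·e^(−kτ) ≈ 9.889 × 0.6745 ≈ 6.670 mcg/mL.
Trough 6.7 mcg/mL vs MEC 1 mcg/mL: adequate.

6.7 mcg/mL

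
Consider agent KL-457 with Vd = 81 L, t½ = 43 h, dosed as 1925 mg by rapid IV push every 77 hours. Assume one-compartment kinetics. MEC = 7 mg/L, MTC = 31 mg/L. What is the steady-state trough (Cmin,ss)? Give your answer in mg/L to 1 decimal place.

9.7 mg/L

Over one 77-h interval, 77/43 ≈ 1.7907 half-lives elapse, leaving f ≈ 0.2890 of each dose.
Single-dose peak C₀ = D/Vd = 1925/81 ≈ 23.765 mg/L.
Steady-state trough Cmin,ss = C₀·f/(1−f) ≈ 23.765 × 0.2890/0.7110 ≈ 9.660 mg/L.
Trough 9.7 mg/L vs MEC 7 mg/L: adequate.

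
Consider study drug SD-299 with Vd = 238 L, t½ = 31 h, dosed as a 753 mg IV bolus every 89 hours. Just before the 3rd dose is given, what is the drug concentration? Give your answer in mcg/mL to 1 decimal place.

f = (1/2)^(τ/t½) = (1/2)^(89/31) ≈ 0.1367.
C₀ = D/Vd = 753/238 ≈ 3.164 mcg/mL.
Before the 3rd dose, 2 doses have been given. Superposition: Cmin = C₀·(f + f²).
≈ 3.164 × (0.1367 + 0.0187) ≈ 3.164 × 0.1554 ≈ 0.492 mcg/mL.

0.5 mcg/mL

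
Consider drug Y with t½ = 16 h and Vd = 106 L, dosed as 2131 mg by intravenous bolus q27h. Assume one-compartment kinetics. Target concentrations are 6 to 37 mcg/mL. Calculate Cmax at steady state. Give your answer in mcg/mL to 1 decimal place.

τ/t½ = 27/16 ≈ 1.6875, so fraction remaining f = (1/2)^(27/16) ≈ 0.3105.
Accumulation ratio R = 1/(1 − f) ≈ 1/0.6895 ≈ 1.4503.
Each bolus raises the concentration by D/Vd = 2131/106 ≈ 20.104 mcg/mL.
Cmax,ss = C₀/(1 − f) ≈ 20.104/0.6895 ≈ 29.157 mcg/mL.
Peak 29.2 mcg/mL vs MTC 37 mcg/mL: below toxic threshold.

29.2 mcg/mL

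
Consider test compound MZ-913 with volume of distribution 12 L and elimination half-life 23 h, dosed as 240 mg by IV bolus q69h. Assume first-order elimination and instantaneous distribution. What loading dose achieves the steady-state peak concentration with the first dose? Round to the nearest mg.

f = (1/2)^(69/23) ≈ 0.125000; accumulation ratio R = 1/(1−f) ≈ 1.14286.
Loading dose to hit Cmax,ss on first dose: D_load = D_maint·R ≈ 240 × 1.14286 ≈ 274.29 mg.

274 mg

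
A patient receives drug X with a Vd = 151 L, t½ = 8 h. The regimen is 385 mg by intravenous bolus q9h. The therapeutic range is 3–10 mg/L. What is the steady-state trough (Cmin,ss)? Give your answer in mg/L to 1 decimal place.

2.2 mg/L

k = ln2/t½ = ln2/8 ≈ 0.086643 h⁻¹; fraction remaining f = e^(−kτ) = e^(−0.086643×9) ≈ 0.4585.
Each bolus raises the concentration by D/Vd = 385/151 ≈ 2.550 mg/L.
Steady-state trough Cmin,ss = C₀·f/(1−f) ≈ 2.550 × 0.4585/0.5415 ≈ 2.159 mg/L.
Trough 2.2 mg/L vs MEC 3 mg/L: subtherapeutic.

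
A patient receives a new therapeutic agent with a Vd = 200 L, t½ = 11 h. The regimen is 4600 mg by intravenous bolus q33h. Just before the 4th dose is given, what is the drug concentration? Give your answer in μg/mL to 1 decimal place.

f = (1/2)^(τ/t½) = (1/2)^(33/11) ≈ 0.1250.
C₀ = D/Vd = 4600/200 ≈ 23.000 μg/mL.
Before the 4th dose, 3 doses have been given. Superposition: Cmin = C₀·(f + f² + … + f^3).
≈ 23.000 × (0.1250 + 0.0156 + 0.0020) ≈ 23.000 × 0.1426 ≈ 3.280 μg/mL.

3.3 μg/mL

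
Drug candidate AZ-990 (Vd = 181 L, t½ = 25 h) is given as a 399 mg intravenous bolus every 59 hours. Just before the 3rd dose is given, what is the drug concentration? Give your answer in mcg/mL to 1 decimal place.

0.5 mcg/mL

f = (1/2)^(τ/t½) = (1/2)^(59/25) ≈ 0.1948.
C₀ = D/Vd = 399/181 ≈ 2.204 mcg/mL.
Before the 3rd dose, 2 doses have been given. Superposition: Cmin = C₀·(f + f²).
≈ 2.204 × (0.1948 + 0.0379) ≈ 2.204 × 0.2327 ≈ 0.513 mcg/mL.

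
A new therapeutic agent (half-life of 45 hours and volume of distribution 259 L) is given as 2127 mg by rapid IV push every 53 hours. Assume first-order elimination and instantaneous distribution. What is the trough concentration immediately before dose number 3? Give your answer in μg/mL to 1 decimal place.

5.2 μg/mL

f = (1/2)^(τ/t½) = (1/2)^(53/45) ≈ 0.4420.
C₀ = D/Vd = 2127/259 ≈ 8.212 μg/mL.
Before the 3rd dose, 2 doses have been given. Superposition: Cmin = C₀·(f + f²).
≈ 8.212 × (0.4420 + 0.1954) ≈ 8.212 × 0.6374 ≈ 5.234 μg/mL.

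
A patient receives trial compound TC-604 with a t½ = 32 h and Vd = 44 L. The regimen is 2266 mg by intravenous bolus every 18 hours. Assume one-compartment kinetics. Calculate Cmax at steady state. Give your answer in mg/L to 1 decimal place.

159.5 mg/L

k = ln2/t½ = ln2/32 ≈ 0.021661 h⁻¹; fraction remaining f = e^(−kτ) = e^(−0.021661×18) ≈ 0.6771.
Accumulation ratio R = 1/(1 − f) ≈ 1/0.3229 ≈ 3.0969.
Single-dose peak C₀ = D/Vd = 2266/44 ≈ 51.500 mg/L.
Steady-state peak Cmax,ss = C₀·R ≈ 51.500 × 3.0969 ≈ 159.490 mg/L.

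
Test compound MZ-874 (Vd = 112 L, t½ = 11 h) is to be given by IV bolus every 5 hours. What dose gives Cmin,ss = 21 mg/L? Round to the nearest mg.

τ/t½ = 5/11 ≈ 0.45455, so f = (1/2)^(5/11) ≈ 0.729740.
Cmin,ss = (D/Vd)·f/(1−f), so D = Cmin,ss·Vd·(1−f)/f.
D = 21 × 112 × (1−f)/f ≈ 21 × 112 × 0.37035 ≈ 871.06 mg.

871 mg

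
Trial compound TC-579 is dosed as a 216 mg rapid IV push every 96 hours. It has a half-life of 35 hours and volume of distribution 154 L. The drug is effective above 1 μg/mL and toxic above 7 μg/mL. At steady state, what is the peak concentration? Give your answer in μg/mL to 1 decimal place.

1.6 μg/mL

Over one 96-h interval, 96/35 ≈ 2.7429 half-lives elapse, leaving f ≈ 0.1494 of each dose.
Accumulation ratio R = 1/(1 − f) ≈ 1/0.8506 ≈ 1.1756.
Single-dose peak C₀ = D/Vd = 216/154 ≈ 1.403 μg/mL.
Steady-state peak Cmax,ss = C₀·R ≈ 1.403 × 1.1756 ≈ 1.649 μg/mL.
Peak 1.6 μg/mL vs MTC 7 μg/mL: below toxic threshold.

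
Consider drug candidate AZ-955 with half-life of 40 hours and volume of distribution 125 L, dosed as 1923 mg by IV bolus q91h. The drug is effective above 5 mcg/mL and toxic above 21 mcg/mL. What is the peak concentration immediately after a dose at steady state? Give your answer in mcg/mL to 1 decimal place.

τ/t½ = 91/40 ≈ 2.275, so fraction remaining f = (1/2)^(91/40) ≈ 0.2066.
At steady state, accumulation factor R = 1/(1 − e^(−kτ)) ≈ 1.2604.
Single-dose peak C₀ = D/Vd = 1923/125 ≈ 15.384 mcg/mL.
Cmax,ss = C₀/(1 − f) ≈ 15.384/0.7934 ≈ 19.390 mcg/mL.
Peak 19.4 mcg/mL vs MTC 21 mcg/mL: below toxic threshold.

19.4 mcg/mL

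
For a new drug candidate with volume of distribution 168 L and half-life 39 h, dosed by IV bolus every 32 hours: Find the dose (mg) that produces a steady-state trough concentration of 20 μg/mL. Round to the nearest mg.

2574 mg

τ/t½ = 32/39 ≈ 0.82051, so f = (1/2)^(32/39) ≈ 0.566241.
Cmin,ss = (D/Vd)·f/(1−f), so D = Cmin,ss·Vd·(1−f)/f.
D = 20 × 168 × (1−f)/f ≈ 20 × 168 × 0.76603 ≈ 2573.86 mg.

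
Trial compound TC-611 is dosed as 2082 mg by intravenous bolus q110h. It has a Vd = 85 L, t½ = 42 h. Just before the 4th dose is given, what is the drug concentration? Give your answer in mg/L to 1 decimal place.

4.7 mg/L

f = (1/2)^(τ/t½) = (1/2)^(110/42) ≈ 0.1628.
C₀ = D/Vd = 2082/85 ≈ 24.494 mg/L.
Before the 4th dose, 3 doses have been given. Superposition: Cmin = C₀·(f + f² + … + f^3).
≈ 24.494 × (0.1628 + 0.0265 + 0.0043) ≈ 24.494 × 0.1936 ≈ 4.742 mg/L.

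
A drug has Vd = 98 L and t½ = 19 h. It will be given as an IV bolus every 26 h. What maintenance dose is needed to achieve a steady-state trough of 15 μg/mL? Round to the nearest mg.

2325 mg

τ/t½ = 26/19 ≈ 1.3684, so f = (1/2)^(26/19) ≈ 0.387315.
Cmin,ss = (D/Vd)·f/(1−f), so D = Cmin,ss·Vd·(1−f)/f.
D = 15 × 98 × (1−f)/f ≈ 15 × 98 × 1.58188 ≈ 2325.36 mg.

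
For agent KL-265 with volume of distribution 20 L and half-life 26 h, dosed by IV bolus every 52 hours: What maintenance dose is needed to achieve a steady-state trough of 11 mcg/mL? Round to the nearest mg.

660 mg

τ/t½ = 52/26 ≈ 2, so f = (1/2)^(52/26) ≈ 0.250000.
Cmin,ss = (D/Vd)·f/(1−f), so D = Cmin,ss·Vd·(1−f)/f.
D = 11 × 20 × (1−f)/f ≈ 11 × 20 × 3.00000 ≈ 660.00 mg.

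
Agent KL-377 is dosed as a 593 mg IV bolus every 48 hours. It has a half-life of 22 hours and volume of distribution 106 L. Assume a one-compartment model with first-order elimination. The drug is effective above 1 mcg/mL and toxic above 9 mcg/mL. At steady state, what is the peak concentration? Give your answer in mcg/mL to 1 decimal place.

7.2 mcg/mL

Over one 48-h interval, 48/22 ≈ 2.1818 half-lives elapse, leaving f ≈ 0.2204 of each dose.
At steady state, accumulation factor R = 1/(1 − e^(−kτ)) ≈ 1.2827.
Each bolus raises the concentration by D/Vd = 593/106 ≈ 5.594 mcg/mL.
Steady-state peak Cmax,ss = C₀·R ≈ 5.594 × 1.2827 ≈ 7.175 mcg/mL.
Peak 7.2 mcg/mL vs MTC 9 mcg/mL: below toxic threshold.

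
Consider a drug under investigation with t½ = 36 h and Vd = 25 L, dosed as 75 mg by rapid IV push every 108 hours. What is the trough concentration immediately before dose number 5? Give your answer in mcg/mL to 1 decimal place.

0.4 mcg/mL

f = (1/2)^(τ/t½) = (1/2)^(108/36) ≈ 0.1250.
C₀ = D/Vd = 75/25 ≈ 3.000 mcg/mL.
Before the 5th dose, 4 doses have been given. Superposition: Cmin = C₀·(f + f² + … + f^4).
≈ 3.000 × (0.1250 + 0.0156 + 0.0020 + 0.0002) ≈ 3.000 × 0.1428 ≈ 0.428 mcg/mL.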